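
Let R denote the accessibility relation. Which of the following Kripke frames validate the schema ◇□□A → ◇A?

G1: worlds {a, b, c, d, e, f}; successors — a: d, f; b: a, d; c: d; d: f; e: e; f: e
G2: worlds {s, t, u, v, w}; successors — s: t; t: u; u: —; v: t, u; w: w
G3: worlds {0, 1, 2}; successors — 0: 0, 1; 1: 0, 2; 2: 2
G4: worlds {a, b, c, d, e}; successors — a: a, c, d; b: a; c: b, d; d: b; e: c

Frame correspondent (Sahlqvist): ∀x ∀y (xRy → ∃w (yR²w ∧ xRw)) — i.e. a generalized confluence (Geach) condition.
G1: fails — aRd but no w with dR²w and aRw.
G2: fails — sRt but no w* with tR²w* and sRw*.
G3: satisfies the condition.
G4: fails — cRd but no w with dR²w and cRw.
Valid on: G3.

G3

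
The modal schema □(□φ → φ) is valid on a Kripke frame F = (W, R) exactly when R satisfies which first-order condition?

Suppose □(□φ→φ) is valid. Take Rxy and set V(φ)={w : Ryw}. Then at y, □φ holds; since □(□φ→φ) at x, □φ→φ at y, so φ at y, i.e. Ryy.

Shift-reflexivity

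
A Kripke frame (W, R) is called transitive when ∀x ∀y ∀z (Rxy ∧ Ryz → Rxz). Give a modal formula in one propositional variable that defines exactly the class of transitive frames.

□q → □□q

This is transitivity; the standard corresponding axiom is 4: □q → □□q.
Suppose □q→□□q is valid. Take Rxy, Ryz and set V(q)={w : Rxw}. Then □q at x, so □□q at x, so □q at y, so q at z, i.e. Rxz.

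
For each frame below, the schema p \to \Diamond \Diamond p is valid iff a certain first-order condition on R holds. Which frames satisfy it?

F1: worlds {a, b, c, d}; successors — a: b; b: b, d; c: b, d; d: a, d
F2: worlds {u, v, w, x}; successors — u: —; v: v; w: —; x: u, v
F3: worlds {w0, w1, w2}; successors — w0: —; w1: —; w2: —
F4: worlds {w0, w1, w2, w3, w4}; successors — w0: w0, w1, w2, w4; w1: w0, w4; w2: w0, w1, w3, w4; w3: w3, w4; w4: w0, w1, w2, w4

F4

This is the axiom for a generalized confluence (Geach) condition; its first-order frame correspondent is \forall x \exists w (x = w \wedge x R^2 w).
F1: fails — at a but no w with a=w and aR²w.
F2: fails — at u but no t with u=t and uR²t.
F3: fails — at w0 but no w with w0=w and w0R²w.
F4: holds.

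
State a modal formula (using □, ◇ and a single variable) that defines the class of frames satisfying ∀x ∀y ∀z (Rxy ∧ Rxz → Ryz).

◇ψ → □◇ψ

This is the Euclidean property; the standard corresponding axiom is 5: ◇ψ → □◇ψ.
Suppose ◇ψ→□◇ψ is valid. Take Rxy, Rxz and set V(ψ)={y}. Then ◇ψ at x, so □◇ψ at x, so ◇ψ at z, so some w with Rzw has ψ; w=y, i.e. Rzy. By symmetry of the argument, Ryz.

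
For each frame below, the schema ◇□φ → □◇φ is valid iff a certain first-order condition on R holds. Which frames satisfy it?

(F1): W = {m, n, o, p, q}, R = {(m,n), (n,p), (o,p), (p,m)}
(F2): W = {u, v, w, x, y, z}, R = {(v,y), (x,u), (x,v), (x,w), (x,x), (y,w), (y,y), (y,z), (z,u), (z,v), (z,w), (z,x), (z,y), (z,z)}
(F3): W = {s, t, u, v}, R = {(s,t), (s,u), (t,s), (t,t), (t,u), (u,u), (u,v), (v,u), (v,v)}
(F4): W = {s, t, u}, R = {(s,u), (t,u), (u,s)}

The schema corresponds to convergence: ∀x ∀y ∀z (Rxy ∧ Rxz → ∃w (Ryw ∧ Rzw)).
(F1): satisfies the condition.
(F2): fails — Rxw and Rxw but w and w have no common successor.
(F3): satisfies the condition.
(F4): satisfies the condition.
Valid on: (F1), (F3), (F4).

(F1), (F3), (F4)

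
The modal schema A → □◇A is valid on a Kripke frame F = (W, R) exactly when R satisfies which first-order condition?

symmetry: ∀x ∀y (Rxy → Ryx)

Suppose A→□◇A is valid. Take Rxy and set V(A)={x}. Then A at x, so □◇A at x, so ◇A at y, so some z with Ryz has A; z=x, i.e. Ryx.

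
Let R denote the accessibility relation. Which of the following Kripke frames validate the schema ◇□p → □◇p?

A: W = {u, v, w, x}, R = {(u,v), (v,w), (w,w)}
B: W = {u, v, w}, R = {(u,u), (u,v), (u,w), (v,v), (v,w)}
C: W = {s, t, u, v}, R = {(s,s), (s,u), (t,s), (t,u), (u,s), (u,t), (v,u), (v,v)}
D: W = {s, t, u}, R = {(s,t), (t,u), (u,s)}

This is the axiom for convergence; its first-order frame correspondent is ∀x ∀y ∀z (Rxy ∧ Rxz → ∃w (Ryw ∧ Rzw)).
A: condition met.
B: fails — Ruv and Ruw but v and w have no common successor.
C: fails — Rvv and Rvu but v and u have no common successor.
D: condition met.

A, D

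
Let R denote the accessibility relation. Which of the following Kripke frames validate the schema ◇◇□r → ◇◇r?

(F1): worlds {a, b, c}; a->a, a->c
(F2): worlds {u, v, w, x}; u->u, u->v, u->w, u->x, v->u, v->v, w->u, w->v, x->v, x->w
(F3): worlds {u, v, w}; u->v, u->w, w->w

The schema corresponds to a generalized confluence (Geach) condition: ∀x ∀y (xR²y → ∃w (yRw ∧ xR²w)).
(F1): fails — aR²c but no w with cRw and aR²w.
(F2): holds.
(F3): holds.

(F2), (F3)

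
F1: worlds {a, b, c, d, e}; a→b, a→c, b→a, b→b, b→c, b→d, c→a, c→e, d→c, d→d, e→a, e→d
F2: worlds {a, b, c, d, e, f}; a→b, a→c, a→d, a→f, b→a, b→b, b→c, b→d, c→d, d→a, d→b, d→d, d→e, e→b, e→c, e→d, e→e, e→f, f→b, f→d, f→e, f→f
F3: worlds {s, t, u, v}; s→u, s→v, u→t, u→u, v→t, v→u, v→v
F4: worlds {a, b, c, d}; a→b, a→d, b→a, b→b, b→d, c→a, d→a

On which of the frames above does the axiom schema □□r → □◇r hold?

F1, F2, F4

The schema corresponds to a generalized confluence (Geach) condition: ∀x ∀z (xRz → ∃w (xR²w ∧ zRw)).
F1: ✓.
F2: ✓.
F3: fails — uRt but no w with uR²w and tRw.
F4: ✓.
Valid on: F1, F2, F4.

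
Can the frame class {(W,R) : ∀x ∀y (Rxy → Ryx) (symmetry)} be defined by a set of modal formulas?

Yes — defined by q → □◇q

This is a Sahlqvist condition; the B axiom q → □◇q defines it.
Suppose q→□◇q is valid. Take Rxy and set V(q)={x}. Then q at x, so □◇q at x, so ◇q at y, so some z with Ryz has q; z=x, i.e. Ryx.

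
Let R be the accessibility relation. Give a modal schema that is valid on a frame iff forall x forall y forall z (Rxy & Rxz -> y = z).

◇q → □q

The condition is partial functionality. The CD schema ◇q → □q defines it.
Suppose ◇q→□q is valid. Take Rxy, Rxz and set V(q)={y}. Then ◇q at x, so □q at x, so q at z, i.e. z=y.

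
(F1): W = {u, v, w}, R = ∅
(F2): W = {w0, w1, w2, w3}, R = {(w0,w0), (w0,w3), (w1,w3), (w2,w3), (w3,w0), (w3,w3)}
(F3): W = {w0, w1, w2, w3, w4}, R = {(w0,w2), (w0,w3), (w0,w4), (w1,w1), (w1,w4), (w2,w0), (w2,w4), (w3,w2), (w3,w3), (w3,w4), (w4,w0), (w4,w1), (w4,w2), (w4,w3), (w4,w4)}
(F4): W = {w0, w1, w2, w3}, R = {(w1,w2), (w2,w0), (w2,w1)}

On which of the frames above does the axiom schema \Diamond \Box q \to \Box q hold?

This is the axiom for the Euclidean property; its first-order frame correspondent is \forall x \forall y \forall z (Rxy \wedge Rxz \to Ryz).
(F1): holds.
(F2): holds.
(F3): fails — Rw0w2 and Rw0w2 but not Rw2w2.
(F4): fails — Rw1w2 and Rw1w2 but not Rw2w2.
Valid on: (F1), (F2).

(F1), (F2)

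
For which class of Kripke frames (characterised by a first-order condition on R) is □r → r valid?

Suppose □r→r is valid. At any x set V(r)={w : Rxw}. Then □r holds at x, so r holds at x, i.e. Rxx.
Conversely, on a frame with reflexivity the schema holds at every world under every valuation.
So the correspondent is reflexivity.

reflexivity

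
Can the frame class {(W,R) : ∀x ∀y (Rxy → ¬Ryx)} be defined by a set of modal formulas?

Not definable by any modal formula

If a class were modally definable it would be closed under surjective bounded morphisms (Goldblatt–Thomason).
The 3-cycle (worlds a,b,c with a→b→c→a) is asymmetric. Mapping every world to a single reflexive point • is a surjective bounded morphism, and the reflexive point is not asymmetric (R•• but asymmetry requires ¬R••).
Hence asymmetry is not modally definable.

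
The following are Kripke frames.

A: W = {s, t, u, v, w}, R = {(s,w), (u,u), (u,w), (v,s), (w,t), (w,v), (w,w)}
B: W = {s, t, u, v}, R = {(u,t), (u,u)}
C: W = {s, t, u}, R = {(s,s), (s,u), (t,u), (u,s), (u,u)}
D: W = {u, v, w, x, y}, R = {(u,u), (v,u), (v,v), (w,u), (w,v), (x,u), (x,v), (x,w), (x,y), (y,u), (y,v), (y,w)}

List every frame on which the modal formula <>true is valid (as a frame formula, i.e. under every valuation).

The schema corresponds to seriality: forall x exists y Rxy.
A: fails — world t has no successor.
B: fails — world s has no successor.
C: ✓.
D: ✓.
Valid on: C, D.

C, D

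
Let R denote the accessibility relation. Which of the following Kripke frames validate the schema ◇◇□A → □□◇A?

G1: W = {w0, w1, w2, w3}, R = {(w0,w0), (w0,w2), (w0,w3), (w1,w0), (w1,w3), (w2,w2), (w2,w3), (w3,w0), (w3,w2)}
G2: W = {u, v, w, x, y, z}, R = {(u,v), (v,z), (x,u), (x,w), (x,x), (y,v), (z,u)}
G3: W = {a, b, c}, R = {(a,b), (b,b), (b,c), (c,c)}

Frame correspondent (Sahlqvist): ∀x ∀y ∀z ((xR²y ∧ xR²z) → ∃w (yRw ∧ zRw)) — i.e. a generalized confluence (Geach) condition.
G1: holds.
G2: fails — xR²u, xR²v but no t with uRt and vRt.
G3: holds.

G1, G3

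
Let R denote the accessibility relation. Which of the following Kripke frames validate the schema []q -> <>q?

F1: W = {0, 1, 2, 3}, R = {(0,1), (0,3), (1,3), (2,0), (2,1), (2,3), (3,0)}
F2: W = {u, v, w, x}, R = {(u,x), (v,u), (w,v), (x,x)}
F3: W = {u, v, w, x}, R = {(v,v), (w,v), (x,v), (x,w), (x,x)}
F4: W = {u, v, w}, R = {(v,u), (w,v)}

The schema corresponds to seriality: forall x exists y Rxy.
F1: ✓.
F2: ✓.
F3: fails — world u has no successor.
F4: fails — world u has no successor.

F1, F2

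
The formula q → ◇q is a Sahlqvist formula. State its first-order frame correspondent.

Reflexivity

Replacing q by ¬q and contraposing gives the equivalent schema □q → q.
Suppose □q→q is valid. At any x set V(q)={w : Rxw}. Then □q holds at x, so q holds at x, i.e. Rxx.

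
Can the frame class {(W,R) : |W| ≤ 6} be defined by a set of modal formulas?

Not definable by any modal formula

Any modally definable frame class is closed under disjoint unions.
Any modal formula valid on each of 7 disjoint one-world frames is valid on their disjoint union (validity is preserved under disjoint unions). Each one-world frame has |W|=1≤6, but the union has |W|=7.
So the class is not modally definable.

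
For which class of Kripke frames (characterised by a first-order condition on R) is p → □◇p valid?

This is the B axiom.
It corresponds to symmetry: ∀x ∀y (Rxy → Ryx).

symmetry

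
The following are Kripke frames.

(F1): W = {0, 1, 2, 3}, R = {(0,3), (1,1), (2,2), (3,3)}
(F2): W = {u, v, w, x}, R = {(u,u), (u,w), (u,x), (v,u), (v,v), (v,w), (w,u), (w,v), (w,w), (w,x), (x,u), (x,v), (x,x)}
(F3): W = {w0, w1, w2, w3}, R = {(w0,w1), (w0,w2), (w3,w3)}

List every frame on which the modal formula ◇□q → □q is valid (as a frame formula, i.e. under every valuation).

(F1)

This is the axiom for the Euclidean property; its first-order frame correspondent is ∀x ∀y ∀z (Rxy ∧ Rxz → Ryz).
(F1): condition met.
(F2): fails — Rux and Ruw but not Rxw.
(F3): fails — Rw0w1 and Rw0w1 but not Rw1w1.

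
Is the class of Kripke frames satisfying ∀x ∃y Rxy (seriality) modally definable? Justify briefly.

Definable; □p → ◇p defines it

The condition is seriality. A defining modal formula is □p → ◇p.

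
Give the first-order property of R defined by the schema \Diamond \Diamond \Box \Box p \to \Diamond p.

\forall x \forall y (x R^2 y \to \exists w (y R^2 w \wedge xRw))

This is a Sahlqvist (Geach-type) schema ◇^2□^2p → □^0◇^1p.
Minimal-valuation argument: fix x; take any y with xR^2y and any z with xR^0z. Set V(p) to the set of worlds R-reachable from y in exactly 2 steps. Then □^2p holds at y, so the antecedent holds at x; validity forces ◇^1p at z, giving a w with zR^1w and yR^2w.
First-order correspondent: \forall x \forall y (x R^2 y \to \exists w (y R^2 w \wedge xRw)).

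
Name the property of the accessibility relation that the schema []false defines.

□⊥ is valid iff no world has any successor (otherwise □⊥ fails at any world with one).
Conversely, on a frame with emptiness of R the schema holds at every world under every valuation.
Frame condition: forall x forall y ~Rxy.

emptiness of R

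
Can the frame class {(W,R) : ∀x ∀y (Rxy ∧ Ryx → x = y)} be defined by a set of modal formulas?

No

Modal frame validity is preserved under surjective bounded morphisms.
The 6-cycle (worlds s,t,u,v,w,x with s→t→u→v→w→x→s) is antisymmetric. Sending even-indexed worlds to a and odd-indexed worlds to b is a surjective bounded morphism onto the two-world frame with a↔b, which is not antisymmetric.
So the class is not modally definable.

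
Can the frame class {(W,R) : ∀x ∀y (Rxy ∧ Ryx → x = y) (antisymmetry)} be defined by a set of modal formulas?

Modal frame validity is preserved under surjective bounded morphisms.
The 4-cycle (worlds s,t,u,v with s→t→u→v→s) is antisymmetric. Sending even-indexed worlds to • and odd-indexed worlds to ∘ is a surjective bounded morphism onto the two-world frame with •↔∘, which is not antisymmetric.
Hence antisymmetry is not modally definable.

Not definable by any modal formula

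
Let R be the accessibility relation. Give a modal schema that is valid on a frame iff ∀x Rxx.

□p → p

A defining formula is □p → p (the T axiom).
Suppose □p→p is valid. At any x set V(p)={w : Rxw}. Then □p holds at x, so p holds at x, i.e. Rxx.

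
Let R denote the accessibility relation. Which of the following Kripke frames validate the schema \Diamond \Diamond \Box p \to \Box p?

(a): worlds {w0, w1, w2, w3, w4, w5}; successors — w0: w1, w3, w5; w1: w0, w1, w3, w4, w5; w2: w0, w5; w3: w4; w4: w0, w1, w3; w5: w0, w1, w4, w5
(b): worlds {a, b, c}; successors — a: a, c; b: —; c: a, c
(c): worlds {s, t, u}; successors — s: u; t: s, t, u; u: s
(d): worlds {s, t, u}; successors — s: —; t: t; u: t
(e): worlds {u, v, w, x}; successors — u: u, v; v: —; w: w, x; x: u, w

This is the axiom for a generalized confluence (Geach) condition; its first-order frame correspondent is \forall x \forall y \forall z ((x R^2 y \wedge xRz) \to \exists w (yRw \wedge z = w)).
(a): fails — w0R²w3, w0Rw1 but no w with w3Rw and w1=w.
(b): satisfies the condition.
(c): fails — tR²s, tRs but no w with sRw and s=w.
(d): satisfies the condition.
(e): fails — uR²v, uRu but no t with vRt and u=t.

(b), (d)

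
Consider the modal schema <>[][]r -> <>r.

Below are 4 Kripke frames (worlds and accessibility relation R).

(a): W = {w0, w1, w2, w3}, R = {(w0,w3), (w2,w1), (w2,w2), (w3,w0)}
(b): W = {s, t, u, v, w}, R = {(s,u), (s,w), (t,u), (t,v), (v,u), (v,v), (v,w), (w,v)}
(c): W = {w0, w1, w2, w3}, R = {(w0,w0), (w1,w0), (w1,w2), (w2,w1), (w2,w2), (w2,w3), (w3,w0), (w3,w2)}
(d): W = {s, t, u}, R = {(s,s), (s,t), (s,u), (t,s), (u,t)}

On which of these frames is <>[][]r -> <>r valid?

Frame correspondent (Sahlqvist): forall x forall y (xRy -> exists w (y R^2 w & xRw)) — i.e. a generalized confluence (Geach) condition.
(a): fails — w2Rw1 but no w with w1R²w and w2Rw.
(b): fails — sRu but no w* with uR²w* and sRw*.
(c): satisfies the condition.
(d): satisfies the condition.

(c), (d)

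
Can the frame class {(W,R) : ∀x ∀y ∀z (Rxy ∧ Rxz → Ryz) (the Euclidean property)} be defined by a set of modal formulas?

The condition is the Euclidean property. A defining modal formula is ◇p → □◇p.
Suppose ◇p→□◇p is valid. Take Rxy, Rxz and set V(p)={y}. Then ◇p at x, so □◇p at x, so ◇p at z, so some w with Rzw has p; w=y, i.e. Rzy. By symmetry of the argument, Ryz.

Definable; ◇p → □◇p defines it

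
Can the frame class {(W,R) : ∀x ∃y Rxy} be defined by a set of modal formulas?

Yes: it is seriality, defined by the D schema □r → ◇r.
Suppose □r→◇r is valid. At any x set V(r)=W. Then □r at x, so ◇r at x, so x has a successor.

Definable; □r → ◇r defines it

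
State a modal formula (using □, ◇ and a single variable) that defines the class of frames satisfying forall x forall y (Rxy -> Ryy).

□(□r → r)

This is shift-reflexivity; the standard corresponding axiom is T□: □(□r → r).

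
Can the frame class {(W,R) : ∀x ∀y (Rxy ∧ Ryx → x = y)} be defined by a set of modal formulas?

Modal frame validity is preserved under surjective bounded morphisms.
The 8-cycle (worlds s,t,u,v,w,x,y,z with s→t→u→v→w→x→y→z→s) is antisymmetric. Sending even-indexed worlds to s and odd-indexed worlds to t is a surjective bounded morphism onto the two-world frame with s↔t, which is not antisymmetric.
So the class is not modally definable.

Not modally definable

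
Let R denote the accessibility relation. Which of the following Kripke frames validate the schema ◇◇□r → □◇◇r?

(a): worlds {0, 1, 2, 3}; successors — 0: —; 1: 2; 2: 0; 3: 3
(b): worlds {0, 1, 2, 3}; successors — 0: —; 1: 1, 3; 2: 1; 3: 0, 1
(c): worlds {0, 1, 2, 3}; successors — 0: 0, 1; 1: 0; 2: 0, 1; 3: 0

Frame correspondent (Sahlqvist): ∀x ∀y ∀z ((xR²y ∧ xRz) → ∃w (yRw ∧ zR²w)) — i.e. a generalized confluence (Geach) condition.
(a): fails — 1R²0, 1R2 but no w with 0Rw and 2R²w.
(b): fails — 1R²0, 1R1 but no w with 0Rw and 1R²w.
(c): ✓.

(c)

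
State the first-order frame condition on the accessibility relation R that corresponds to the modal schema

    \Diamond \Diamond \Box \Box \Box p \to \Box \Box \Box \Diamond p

\forall x \forall y \forall z ((x R^2 y \wedge x R^3 z) \to \exists w (y R^3 w \wedge zRw))

This is a Sahlqvist (Geach-type) schema ◇^2□^3p → □^3◇^1p.
Minimal-valuation argument: fix x; take any y with xR^2y and any z with xR^3z. Set V(p) to the set of worlds R-reachable from y in exactly 3 steps. Then □^3p holds at y, so the antecedent holds at x; validity forces ◇^1p at z, giving a w with zR^1w and yR^3w.
First-order correspondent: \forall x \forall y \forall z ((x R^2 y \wedge x R^3 z) \to \exists w (y R^3 w \wedge zRw)).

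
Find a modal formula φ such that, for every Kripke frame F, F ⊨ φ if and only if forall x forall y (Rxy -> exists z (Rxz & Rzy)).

□□p → □p

A defining formula is □□p → □p (the C4 axiom).
Suppose □□p→□p is valid. Take Rxy and set V(p)={w : xR²w}. Then □□p at x, so □p at x, so p at y, i.e. ∃z(Rxz∧Rzy).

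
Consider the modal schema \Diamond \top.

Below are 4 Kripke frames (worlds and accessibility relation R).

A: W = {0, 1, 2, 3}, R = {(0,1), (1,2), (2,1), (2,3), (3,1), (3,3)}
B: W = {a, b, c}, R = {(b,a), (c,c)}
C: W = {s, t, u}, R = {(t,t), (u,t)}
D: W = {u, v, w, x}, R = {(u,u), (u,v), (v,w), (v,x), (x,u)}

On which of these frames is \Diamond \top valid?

The schema corresponds to seriality: \forall x \exists y Rxy.
A: holds.
B: fails — world a has no successor.
C: fails — world s has no successor.
D: fails — world w has no successor.

A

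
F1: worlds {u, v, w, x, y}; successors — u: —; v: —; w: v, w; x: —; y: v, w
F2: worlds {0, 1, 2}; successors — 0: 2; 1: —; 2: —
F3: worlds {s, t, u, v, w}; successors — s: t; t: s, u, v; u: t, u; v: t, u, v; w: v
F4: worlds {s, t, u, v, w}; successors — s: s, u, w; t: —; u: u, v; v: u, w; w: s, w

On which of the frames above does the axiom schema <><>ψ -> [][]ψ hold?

F2

The schema corresponds to a generalized confluence (Geach) condition: forall x forall y forall z ((x R^2 y & x R^2 z) -> exists w (y = w & z = w)).
F1: fails — wR²v, wR²w but v ≠ w.
F2: condition met.
F3: fails — sR²s, sR²u but s ≠ u.
F4: fails — sR²s, sR²u but s ≠ u.
Valid on: F2.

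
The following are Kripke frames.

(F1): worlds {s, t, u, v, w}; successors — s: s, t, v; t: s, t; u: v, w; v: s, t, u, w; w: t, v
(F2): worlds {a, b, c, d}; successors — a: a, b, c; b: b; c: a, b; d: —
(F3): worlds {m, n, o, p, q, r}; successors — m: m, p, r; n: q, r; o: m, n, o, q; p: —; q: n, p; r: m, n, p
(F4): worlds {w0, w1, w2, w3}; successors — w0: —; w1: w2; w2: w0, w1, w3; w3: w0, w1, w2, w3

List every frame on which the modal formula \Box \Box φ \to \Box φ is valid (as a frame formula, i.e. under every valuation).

This is the axiom for density; its first-order frame correspondent is \forall x \forall y (Rxy \to \exists z (Rxz \wedge Rzy)).
(F1): fails — Rvu but no z with Rvz and Rzu.
(F2): satisfies the condition.
(F3): fails — Rnr but no z with Rnz and Rzr.
(F4): fails — Rw1w2 but no z with Rw1z and Rzw2.
Valid on: (F2).

(F2)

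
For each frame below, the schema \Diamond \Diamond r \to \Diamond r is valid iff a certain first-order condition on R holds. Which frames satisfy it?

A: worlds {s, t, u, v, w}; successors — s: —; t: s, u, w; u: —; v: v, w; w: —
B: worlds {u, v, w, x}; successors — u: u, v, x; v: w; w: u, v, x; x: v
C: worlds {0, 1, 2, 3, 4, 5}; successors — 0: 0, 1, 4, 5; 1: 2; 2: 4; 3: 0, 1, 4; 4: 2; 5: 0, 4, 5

The schema corresponds to a generalized confluence (Geach) condition: \forall x \forall y (x R^2 y \to \exists w (y = w \wedge xRw)).
A: ✓.
B: fails — uR²w but no t with w=t and uRt.
C: fails — 0R²2 but no w with 2=w and 0Rw.
Valid on: A.

A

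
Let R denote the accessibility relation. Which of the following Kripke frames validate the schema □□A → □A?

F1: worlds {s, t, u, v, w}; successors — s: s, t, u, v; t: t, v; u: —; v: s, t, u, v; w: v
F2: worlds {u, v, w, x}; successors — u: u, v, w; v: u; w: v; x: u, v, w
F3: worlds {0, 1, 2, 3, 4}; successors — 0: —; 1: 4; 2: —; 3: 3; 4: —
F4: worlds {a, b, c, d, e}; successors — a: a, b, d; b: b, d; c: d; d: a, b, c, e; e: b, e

F1

Frame correspondent (Sahlqvist): ∀x ∀y (Rxy → ∃z (Rxz ∧ Rzy)) — i.e. density.
F1: condition met.
F2: fails — Rwv but no z with Rwz and Rzv.
F3: fails — R14 but no z with R1z and Rz4.
F4: fails — Rcd but no z with Rcz and Rzd.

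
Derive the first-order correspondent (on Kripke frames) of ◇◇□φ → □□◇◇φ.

∀x ∀y ∀z ((xR²y ∧ xR²z) → ∃w (yRw ∧ zR²w))

This is a Sahlqvist (Geach-type) schema ◇^2□^1φ → □^2◇^2φ.
First-order correspondent: ∀x ∀y ∀z ((xR²y ∧ xR²z) → ∃w (yRw ∧ zR²w)).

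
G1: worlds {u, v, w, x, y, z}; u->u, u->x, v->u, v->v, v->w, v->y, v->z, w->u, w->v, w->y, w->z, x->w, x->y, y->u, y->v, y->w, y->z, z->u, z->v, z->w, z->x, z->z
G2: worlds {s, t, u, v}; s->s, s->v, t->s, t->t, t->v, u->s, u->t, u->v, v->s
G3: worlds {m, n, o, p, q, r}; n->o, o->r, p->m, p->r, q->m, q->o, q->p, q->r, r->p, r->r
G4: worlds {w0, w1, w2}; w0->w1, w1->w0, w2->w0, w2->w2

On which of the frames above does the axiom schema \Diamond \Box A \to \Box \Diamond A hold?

The schema corresponds to convergence: \forall x \forall y \forall z (Rxy \wedge Rxz \to \exists w (Ryw \wedge Rzw)).
G1: fails — Ruu and Rux but u and x have no common successor.
G2: satisfies the condition.
G3: fails — Rpm and Rpm but m and m have no common successor.
G4: fails — Rw2w0 and Rw2w2 but w0 and w2 have no common successor.
Valid on: G2.

G2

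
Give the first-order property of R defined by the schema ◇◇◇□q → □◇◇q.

∀x ∀y ∀z ((xR³y ∧ xRz) → ∃w (yRw ∧ zR²w))

This is a Sahlqvist (Geach-type) schema ◇^3□^1q → □^1◇^2q.
First-order correspondent: ∀x ∀y ∀z ((xR³y ∧ xRz) → ∃w (yRw ∧ zR²w)).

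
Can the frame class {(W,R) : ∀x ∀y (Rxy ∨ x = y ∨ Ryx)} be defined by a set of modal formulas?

Not modally definable

Any modally definable frame class is closed under disjoint unions.
Take 3 disjoint single-world reflexive frames: each is trivially connected, but their disjoint union has 3 worlds with no edge between distinct components, so it is not connected.
So the class is not modally definable.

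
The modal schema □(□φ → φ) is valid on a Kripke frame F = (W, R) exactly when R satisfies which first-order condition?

shift-reflexivity

This is the T□ axiom.
Its frame correspondent is shift-reflexivity — ∀x ∀y (Rxy → Ryy).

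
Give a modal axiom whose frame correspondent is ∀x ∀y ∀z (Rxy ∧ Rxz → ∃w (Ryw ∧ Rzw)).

The condition is convergence. The .2 schema ◇□ψ → □◇ψ defines it.
Suppose ◇□ψ→□◇ψ is valid. Take Rxy, Rxz and set V(ψ)={w : Ryw}. Then □ψ at y so ◇□ψ at x, so □◇ψ at x, so ◇ψ at z, giving w with Rzw and Ryw.

◇□ψ → □◇ψ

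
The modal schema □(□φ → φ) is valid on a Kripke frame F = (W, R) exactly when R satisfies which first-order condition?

Suppose □(□φ→φ) is valid. Take Rxy and set V(φ)={w : Ryw}. Then at y, □φ holds; since □(□φ→φ) at x, □φ→φ at y, so φ at y, i.e. Ryy.
Conversely, any frame satisfying ∀x ∀y (Rxy → Ryy) validates the schema.
So the correspondent is shift-reflexivity.

shift-reflexivity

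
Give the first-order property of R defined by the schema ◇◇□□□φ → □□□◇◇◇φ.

This is a Sahlqvist (Geach-type) schema ◇^2□^3φ → □^3◇^3φ.
Minimal-valuation argument: fix x; take any y with xR^2y and any z with xR^3z. Set V(φ) to the set of worlds R-reachable from y in exactly 3 steps. Then □^3φ holds at y, so the antecedent holds at x; validity forces ◇^3φ at z, giving a w with zR^3w and yR^3w.
First-order correspondent: ∀x ∀y ∀z ((xR²y ∧ xR³z) → ∃w (yR³w ∧ zR³w)).

∀x ∀y ∀z ((xR²y ∧ xR³z) → ∃w (yR³w ∧ zR³w))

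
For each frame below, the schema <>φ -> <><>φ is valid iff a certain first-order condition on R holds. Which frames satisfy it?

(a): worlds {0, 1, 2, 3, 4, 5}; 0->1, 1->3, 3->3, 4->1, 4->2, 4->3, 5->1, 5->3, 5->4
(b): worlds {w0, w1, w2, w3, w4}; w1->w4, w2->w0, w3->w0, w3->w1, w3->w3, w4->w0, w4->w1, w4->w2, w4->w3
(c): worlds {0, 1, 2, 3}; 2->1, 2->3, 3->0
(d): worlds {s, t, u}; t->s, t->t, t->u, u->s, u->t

(d)

This is the axiom for a generalized confluence (Geach) condition; its first-order frame correspondent is forall x forall y (xRy -> exists w (y = w & x R^2 w)).
(a): fails — 0R1 but no w with 1=w and 0R²w.
(b): fails — w1Rw4 but no w with w4=w and w1R²w.
(c): fails — 2R1 but no w with 1=w and 2R²w.
(d): condition met.
Valid on: (d).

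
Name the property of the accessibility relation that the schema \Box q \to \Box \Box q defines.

This schema is the 4 axiom.
It corresponds to transitivity: \forall x \forall y \forall z (Rxy \wedge Ryz \to Rxz).

transitivity: \forall x \forall y \forall z (Rxy \wedge Ryz \to Rxz)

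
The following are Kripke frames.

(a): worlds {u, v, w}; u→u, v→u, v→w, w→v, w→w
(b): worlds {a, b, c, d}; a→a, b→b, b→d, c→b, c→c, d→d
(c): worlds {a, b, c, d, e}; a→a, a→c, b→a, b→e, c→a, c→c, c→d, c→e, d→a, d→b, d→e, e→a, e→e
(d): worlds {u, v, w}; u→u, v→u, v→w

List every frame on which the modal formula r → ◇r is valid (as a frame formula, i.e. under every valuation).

This is the axiom for reflexivity; its first-order frame correspondent is ∀x Rxx.
(a): fails — world v does not see itself.
(b): condition met.
(c): fails — world b does not see itself.
(d): fails — world v does not see itself.

(b)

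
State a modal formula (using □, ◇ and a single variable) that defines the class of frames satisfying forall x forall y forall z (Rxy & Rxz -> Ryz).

◇p → □◇p

A defining formula is ◇p → □◇p (the 5 axiom).
Suppose ◇p→□◇p is valid. Take Rxy, Rxz and set V(p)={y}. Then ◇p at x, so □◇p at x, so ◇p at z, so some w with Rzw has p; w=y, i.e. Rzy. By symmetry of the argument, Ryz.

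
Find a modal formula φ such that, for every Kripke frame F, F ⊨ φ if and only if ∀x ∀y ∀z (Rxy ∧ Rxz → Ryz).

This is the Euclidean property; the standard corresponding axiom is 5: ◇r → □◇r.
Suppose ◇r→□◇r is valid. Take Rxy, Rxz and set V(r)={y}. Then ◇r at x, so □◇r at x, so ◇r at z, so some w with Rzw has r; w=y, i.e. Rzy. By symmetry of the argument, Ryz.

◇r → □◇r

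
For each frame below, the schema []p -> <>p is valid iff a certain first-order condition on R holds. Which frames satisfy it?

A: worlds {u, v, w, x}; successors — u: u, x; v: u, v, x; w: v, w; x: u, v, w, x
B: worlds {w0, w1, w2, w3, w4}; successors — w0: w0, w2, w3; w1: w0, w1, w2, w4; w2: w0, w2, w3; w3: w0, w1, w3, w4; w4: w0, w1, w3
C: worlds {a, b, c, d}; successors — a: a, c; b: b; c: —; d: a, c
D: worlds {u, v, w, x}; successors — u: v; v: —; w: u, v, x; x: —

Frame correspondent (Sahlqvist): forall x exists y Rxy — i.e. seriality.
A: condition met.
B: condition met.
C: fails — world c has no successor.
D: fails — world v has no successor.
Valid on: A, B.

A, B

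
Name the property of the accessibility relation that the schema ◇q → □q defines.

partial functionality: ∀x ∀y ∀z (Rxy ∧ Rxz → y = z)

Suppose ◇q→□q is valid. Take Rxy, Rxz and set V(q)={y}. Then ◇q at x, so □q at x, so q at z, i.e. z=y.
Conversely, any frame satisfying ∀x ∀y ∀z (Rxy ∧ Rxz → y = z) validates the schema.
So the correspondent is partial functionality.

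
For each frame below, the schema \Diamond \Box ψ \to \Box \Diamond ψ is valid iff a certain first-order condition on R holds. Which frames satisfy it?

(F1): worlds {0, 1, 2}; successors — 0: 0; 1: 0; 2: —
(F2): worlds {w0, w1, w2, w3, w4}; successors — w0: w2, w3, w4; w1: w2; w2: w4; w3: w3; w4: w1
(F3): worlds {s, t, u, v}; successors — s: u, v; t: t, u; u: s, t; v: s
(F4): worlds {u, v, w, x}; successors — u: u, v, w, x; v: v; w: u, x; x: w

(F1), (F3)

Frame correspondent (Sahlqvist): \forall x \forall y \forall z (Rxy \wedge Rxz \to \exists w (Ryw \wedge Rzw)) — i.e. convergence.
(F1): holds.
(F2): fails — Rw0w4 and Rw0w2 but w4 and w2 have no common successor.
(F3): holds.
(F4): fails — Ruv and Ruw but v and w have no common successor.
Valid on: (F1), (F3).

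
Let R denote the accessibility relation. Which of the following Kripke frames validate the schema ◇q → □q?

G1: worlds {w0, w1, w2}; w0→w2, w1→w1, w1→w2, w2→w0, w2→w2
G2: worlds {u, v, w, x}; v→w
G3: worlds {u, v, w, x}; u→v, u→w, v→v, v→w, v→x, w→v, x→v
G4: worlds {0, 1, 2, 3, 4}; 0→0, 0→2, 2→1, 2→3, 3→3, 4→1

G2

The schema corresponds to partial functionality: ∀x ∀y ∀z (Rxy ∧ Rxz → y = z).
G1: fails — w1 sees both w1 and w2.
G2: ✓.
G3: fails — u sees both v and w.
G4: fails — 0 sees both 0 and 2.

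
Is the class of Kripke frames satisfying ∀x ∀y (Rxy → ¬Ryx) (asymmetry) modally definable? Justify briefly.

No

Modal frame validity is preserved under surjective bounded morphisms.
The 4-cycle (worlds 0,1,2,3 with 0→1→2→3→0) is asymmetric. Mapping every world to a single reflexive point • is a surjective bounded morphism, and the reflexive point is not asymmetric (R•• but asymmetry requires ¬R••).
So the class is not modally definable.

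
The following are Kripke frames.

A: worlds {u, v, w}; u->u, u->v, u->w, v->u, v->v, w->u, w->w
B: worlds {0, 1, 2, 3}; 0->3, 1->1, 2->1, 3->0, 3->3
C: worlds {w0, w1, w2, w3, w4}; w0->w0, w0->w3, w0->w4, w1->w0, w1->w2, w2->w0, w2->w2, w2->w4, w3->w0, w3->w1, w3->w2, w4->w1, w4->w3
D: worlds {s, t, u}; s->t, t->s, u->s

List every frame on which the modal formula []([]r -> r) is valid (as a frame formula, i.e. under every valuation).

A

This is the axiom for shift-reflexivity; its first-order frame correspondent is forall x forall y (Rxy -> Ryy).
A: ✓.
B: fails — R30 but not R00.
C: fails — Rw0w4 but not Rw4w4.
D: fails — Rus but not Rss.
Valid on: A.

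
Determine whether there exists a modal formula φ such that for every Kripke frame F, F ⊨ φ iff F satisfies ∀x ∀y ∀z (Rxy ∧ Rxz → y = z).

Definable; ◇q → □q defines it

This is a Sahlqvist condition; the CD axiom ◇q → □q defines it.
Suppose ◇q→□q is valid. Take Rxy, Rxz and set V(q)={y}. Then ◇q at x, so □q at x, so q at z, i.e. z=y.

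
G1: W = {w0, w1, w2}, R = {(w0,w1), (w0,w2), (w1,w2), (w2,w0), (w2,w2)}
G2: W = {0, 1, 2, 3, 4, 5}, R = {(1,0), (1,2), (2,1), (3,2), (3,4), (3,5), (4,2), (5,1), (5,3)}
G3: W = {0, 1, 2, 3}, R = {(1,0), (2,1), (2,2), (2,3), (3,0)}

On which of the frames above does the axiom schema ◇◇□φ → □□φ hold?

none

Frame correspondent (Sahlqvist): ∀x ∀y ∀z ((xR²y ∧ xR²z) → ∃w (yRw ∧ z = w)) — i.e. a generalized confluence (Geach) condition.
G1: fails — w0R²w0, w0R²w0 but no w with w0Rw and w0=w.
G2: fails — 1R²1, 1R²1 but no w with 1Rw and 1=w.
G3: fails — 2R²0, 2R²0 but no w with 0Rw and 0=w.
Valid on no frame.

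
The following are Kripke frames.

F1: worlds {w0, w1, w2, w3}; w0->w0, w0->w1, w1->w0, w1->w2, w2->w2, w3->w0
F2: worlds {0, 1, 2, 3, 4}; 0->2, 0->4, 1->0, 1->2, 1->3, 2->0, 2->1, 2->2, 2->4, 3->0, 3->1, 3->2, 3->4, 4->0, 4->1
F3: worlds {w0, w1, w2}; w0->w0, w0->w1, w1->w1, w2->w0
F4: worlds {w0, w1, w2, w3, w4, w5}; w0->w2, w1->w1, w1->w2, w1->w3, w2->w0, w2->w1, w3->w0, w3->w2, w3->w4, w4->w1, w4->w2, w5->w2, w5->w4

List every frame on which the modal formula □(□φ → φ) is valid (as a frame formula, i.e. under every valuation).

F3

Frame correspondent (Sahlqvist): ∀x ∀y (Rxy → Ryy) — i.e. shift-reflexivity.
F1: fails — Rw0w1 but not Rw1w1.
F2: fails — R10 but not R00.
F3: holds.
F4: fails — Rw1w2 but not Rw2w2.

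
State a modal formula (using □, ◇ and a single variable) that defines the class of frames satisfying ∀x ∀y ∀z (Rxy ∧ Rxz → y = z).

◇r → □r

A defining formula is ◇r → □r (the CD axiom).
Suppose ◇r→□r is valid. Take Rxy, Rxz and set V(r)={y}. Then ◇r at x, so □r at x, so r at z, i.e. z=y.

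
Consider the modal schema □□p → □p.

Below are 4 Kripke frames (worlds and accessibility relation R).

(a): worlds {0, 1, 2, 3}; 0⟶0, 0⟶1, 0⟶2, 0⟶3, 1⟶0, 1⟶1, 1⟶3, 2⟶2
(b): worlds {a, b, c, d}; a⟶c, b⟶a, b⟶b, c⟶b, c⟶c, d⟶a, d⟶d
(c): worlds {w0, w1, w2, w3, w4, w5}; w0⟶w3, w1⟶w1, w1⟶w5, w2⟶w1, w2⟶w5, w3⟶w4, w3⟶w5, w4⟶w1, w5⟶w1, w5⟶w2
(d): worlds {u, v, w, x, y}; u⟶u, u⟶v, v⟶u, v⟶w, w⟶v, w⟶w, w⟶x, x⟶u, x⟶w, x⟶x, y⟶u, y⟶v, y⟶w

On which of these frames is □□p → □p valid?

Frame correspondent (Sahlqvist): ∀x ∀y (Rxy → ∃z (Rxz ∧ Rzy)) — i.e. density.
(a): ✓.
(b): ✓.
(c): fails — Rw3w5 but no z with Rw3z and Rzw5.
(d): ✓.

(a), (b), (d)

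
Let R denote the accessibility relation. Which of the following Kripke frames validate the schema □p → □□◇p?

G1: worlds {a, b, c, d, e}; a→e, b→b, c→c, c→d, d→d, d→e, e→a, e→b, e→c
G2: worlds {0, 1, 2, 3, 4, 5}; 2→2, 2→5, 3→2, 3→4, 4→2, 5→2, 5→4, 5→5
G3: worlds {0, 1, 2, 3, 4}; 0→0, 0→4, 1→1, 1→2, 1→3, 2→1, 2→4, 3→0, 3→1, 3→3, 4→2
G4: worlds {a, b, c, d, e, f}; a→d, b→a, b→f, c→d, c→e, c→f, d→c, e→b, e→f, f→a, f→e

Frame correspondent (Sahlqvist): ∀x ∀z (xR²z → ∃w (xRw ∧ zRw)) — i.e. a generalized confluence (Geach) condition.
G1: fails — aR²b but no w with aRw and bRw.
G2: satisfies the condition.
G3: fails — 0R²4 but no w with 0Rw and 4Rw.
G4: fails — bR²a but no w with bRw and aRw.

G2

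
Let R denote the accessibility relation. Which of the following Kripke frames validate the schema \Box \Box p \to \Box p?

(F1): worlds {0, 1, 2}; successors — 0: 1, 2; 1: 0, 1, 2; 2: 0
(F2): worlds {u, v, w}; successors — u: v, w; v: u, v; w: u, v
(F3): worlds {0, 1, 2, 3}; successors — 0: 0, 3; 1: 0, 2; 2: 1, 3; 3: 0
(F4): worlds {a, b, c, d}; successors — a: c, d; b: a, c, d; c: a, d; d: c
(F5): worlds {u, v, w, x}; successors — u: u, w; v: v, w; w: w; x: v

(F5)

This is the axiom for density; its first-order frame correspondent is \forall x \forall y (Rxy \to \exists z (Rxz \wedge Rzy)).
(F1): fails — R20 but no z with R2z and Rz0.
(F2): fails — Ruw but no z with Ruz and Rzw.
(F3): fails — R12 but no z with R1z and Rz2.
(F4): fails — Rdc but no z with Rdz and Rzc.
(F5): holds.
Valid on: (F5).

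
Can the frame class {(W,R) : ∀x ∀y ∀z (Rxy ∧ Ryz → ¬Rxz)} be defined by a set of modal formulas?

Not definable by any modal formula

Modal frame validity is preserved under surjective bounded morphisms.
The 3-cycle (worlds s,t,u with s→t→u→s) is intransitive. Mapping every world to a single reflexive point • is a surjective bounded morphism; the reflexive point is not intransitive (R••∧R•• but R••).
So no modal formula (or set of formulas) defines exactly the intransitive frames.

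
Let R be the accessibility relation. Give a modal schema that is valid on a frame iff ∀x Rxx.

The condition is reflexivity. The T schema □q → q defines it.
Suppose □q→q is valid. At any x set V(q)={w : Rxw}. Then □q holds at x, so q holds at x, i.e. Rxx.

□q → q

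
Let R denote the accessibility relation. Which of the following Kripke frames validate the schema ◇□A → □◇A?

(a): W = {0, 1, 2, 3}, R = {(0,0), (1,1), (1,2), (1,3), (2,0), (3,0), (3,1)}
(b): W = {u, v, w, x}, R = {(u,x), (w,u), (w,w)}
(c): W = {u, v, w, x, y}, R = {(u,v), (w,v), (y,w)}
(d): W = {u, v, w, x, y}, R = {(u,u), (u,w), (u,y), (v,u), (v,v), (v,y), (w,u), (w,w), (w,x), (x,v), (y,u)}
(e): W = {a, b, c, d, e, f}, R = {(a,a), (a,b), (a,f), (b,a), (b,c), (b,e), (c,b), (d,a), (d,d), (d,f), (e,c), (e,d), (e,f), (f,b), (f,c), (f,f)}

none

The schema corresponds to convergence: ∀x ∀y ∀z (Rxy ∧ Rxz → ∃w (Ryw ∧ Rzw)).
(a): fails — R12 and R11 but 2 and 1 have no common successor.
(b): fails — Rux and Rux but x and x have no common successor.
(c): fails — Ruv and Ruv but v and v have no common successor.
(d): fails — Rww and Rwx but w and x have no common successor.
(e): fails — Rbc and Rbe but c and e have no common successor.
Valid on no frame.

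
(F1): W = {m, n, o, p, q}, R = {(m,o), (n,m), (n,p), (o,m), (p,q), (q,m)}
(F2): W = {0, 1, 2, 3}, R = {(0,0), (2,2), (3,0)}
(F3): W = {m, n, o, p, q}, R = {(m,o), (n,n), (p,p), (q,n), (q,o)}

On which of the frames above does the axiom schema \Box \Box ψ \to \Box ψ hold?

(F2)

This is the axiom for density; its first-order frame correspondent is \forall x \forall y (Rxy \to \exists z (Rxz \wedge Rzy)).
(F1): fails — Rom but no z with Roz and Rzm.
(F2): condition met.
(F3): fails — Rmo but no z with Rmz and Rzo.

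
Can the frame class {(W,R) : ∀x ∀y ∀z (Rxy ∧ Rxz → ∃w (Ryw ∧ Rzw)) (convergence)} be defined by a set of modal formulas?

Yes — defined by ◇□r → □◇r

Yes: it is convergence, defined by the .2 schema ◇□r → □◇r.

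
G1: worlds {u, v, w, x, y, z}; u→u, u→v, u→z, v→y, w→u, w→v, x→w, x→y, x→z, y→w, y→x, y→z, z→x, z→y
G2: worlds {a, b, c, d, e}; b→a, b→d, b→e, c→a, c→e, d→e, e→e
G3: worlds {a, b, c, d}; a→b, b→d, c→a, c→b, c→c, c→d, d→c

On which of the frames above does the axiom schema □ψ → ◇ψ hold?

G1, G3

Frame correspondent (Sahlqvist): ∀x ∃y Rxy — i.e. seriality.
G1: ✓.
G2: fails — world a has no successor.
G3: ✓.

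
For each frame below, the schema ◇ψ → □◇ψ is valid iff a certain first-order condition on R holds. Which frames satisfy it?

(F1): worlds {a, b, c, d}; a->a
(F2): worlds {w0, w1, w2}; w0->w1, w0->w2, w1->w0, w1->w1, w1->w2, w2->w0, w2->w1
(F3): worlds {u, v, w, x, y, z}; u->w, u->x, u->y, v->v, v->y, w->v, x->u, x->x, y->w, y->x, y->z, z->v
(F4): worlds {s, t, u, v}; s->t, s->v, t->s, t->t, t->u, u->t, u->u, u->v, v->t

Frame correspondent (Sahlqvist): ∀x ∀y ∀z (Rxy ∧ Rxz → Ryz) — i.e. the Euclidean property.
(F1): ✓.
(F2): fails — Rw0w2 and Rw0w2 but not Rw2w2.
(F3): fails — Ruw and Ruw but not Rww.
(F4): fails — Rsv and Rsv but not Rvv.
Valid on: (F1).

(F1)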